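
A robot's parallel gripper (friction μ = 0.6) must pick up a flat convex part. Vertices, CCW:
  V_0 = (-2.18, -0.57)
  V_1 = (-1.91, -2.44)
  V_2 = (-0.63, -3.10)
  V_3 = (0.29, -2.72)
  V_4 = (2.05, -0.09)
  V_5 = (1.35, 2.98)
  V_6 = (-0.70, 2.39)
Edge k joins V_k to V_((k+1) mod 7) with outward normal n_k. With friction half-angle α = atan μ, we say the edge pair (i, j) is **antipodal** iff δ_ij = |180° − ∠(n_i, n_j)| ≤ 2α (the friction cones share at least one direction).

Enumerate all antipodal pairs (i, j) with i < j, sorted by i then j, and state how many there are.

count = 9; pairs: (0,3), (0,4), (1,4), (1,5), (2,5), (2,6), (3,5), (3,6), (4,6)

α = atan 0.6 = 30.96°;  2α = 61.93°
n_0 = (-0.9897, -0.1429)
n_1 = (-0.4583, -0.8888)
n_2 = (+0.3818, -0.9243)
n_3 = (+0.8311, -0.5562)
n_4 = (+0.9750, +0.2223)
n_5 = (-0.2766, +0.9610)
n_6 = (-0.8944, +0.4472)
  (0,1): δ = 125.49°  ·
  (0,2): δ = 75.77°  ·
  (0,3): δ = 42.01°  ✓
  (0,4): δ = 4.63°  ✓
  (0,5): δ = 97.84°  ·
  (0,6): δ = 145.22°  ·
  (1,2): δ = 130.28°  ·
  (1,3): δ = 96.51°  ·
  (1,4): δ = 49.88°  ✓
  (1,5): δ = 43.33°  ✓
  (1,6): δ = 90.71°  ·
  (2,3): δ = 146.23°  ·
  (2,4): δ = 99.60°  ·
  (2,5): δ = 6.39°  ✓
  (2,6): δ = 40.99°  ✓
  (3,4): δ = 133.36°  ·
  (3,5): δ = 40.15°  ✓
  (3,6): δ = 7.23°  ✓
  (4,5): δ = 86.79°  ·
  (4,6): δ = 39.41°  ✓
  (5,6): δ = 132.62°  ·
antipodal pairs: 9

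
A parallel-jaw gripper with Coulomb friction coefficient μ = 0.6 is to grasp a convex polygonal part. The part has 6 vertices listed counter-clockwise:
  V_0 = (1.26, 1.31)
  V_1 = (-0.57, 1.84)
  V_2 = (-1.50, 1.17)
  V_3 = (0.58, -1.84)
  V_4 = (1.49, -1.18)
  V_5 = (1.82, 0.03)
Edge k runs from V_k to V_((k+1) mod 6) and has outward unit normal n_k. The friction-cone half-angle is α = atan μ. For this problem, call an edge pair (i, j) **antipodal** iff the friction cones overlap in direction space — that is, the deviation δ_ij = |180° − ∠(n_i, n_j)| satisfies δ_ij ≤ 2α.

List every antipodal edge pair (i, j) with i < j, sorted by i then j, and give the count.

α = atan 0.6 = 30.96°;  2α = 61.93°
n_0 = (+0.2782, +0.9605)
n_1 = (-0.5845, +0.8114)
n_2 = (-0.8227, -0.5685)
n_3 = (+0.5871, -0.8095)
n_4 = (+0.9648, -0.2631)
n_5 = (+0.9162, +0.4008)
  (0,1): δ = 128.08°  ·
  (0,2): δ = 39.20°  ✓
  (0,3): δ = 52.10°  ✓
  (0,4): δ = 90.90°  ·
  (0,5): δ = 129.78°  ·
  (1,2): δ = 91.12°  ·
  (1,3): δ = 0.18°  ✓
  (1,4): δ = 38.97°  ✓
  (1,5): δ = 77.86°  ·
  (2,3): δ = 88.69°  ·
  (2,4): δ = 49.90°  ✓
  (2,5): δ = 11.02°  ✓
  (3,4): δ = 141.21°  ·
  (3,5): δ = 102.32°  ·
  (4,5): δ = 141.12°  ·
antipodal pairs: 6

count = 6; pairs: (0,2), (0,3), (1,3), (1,4), (2,4), (2,5)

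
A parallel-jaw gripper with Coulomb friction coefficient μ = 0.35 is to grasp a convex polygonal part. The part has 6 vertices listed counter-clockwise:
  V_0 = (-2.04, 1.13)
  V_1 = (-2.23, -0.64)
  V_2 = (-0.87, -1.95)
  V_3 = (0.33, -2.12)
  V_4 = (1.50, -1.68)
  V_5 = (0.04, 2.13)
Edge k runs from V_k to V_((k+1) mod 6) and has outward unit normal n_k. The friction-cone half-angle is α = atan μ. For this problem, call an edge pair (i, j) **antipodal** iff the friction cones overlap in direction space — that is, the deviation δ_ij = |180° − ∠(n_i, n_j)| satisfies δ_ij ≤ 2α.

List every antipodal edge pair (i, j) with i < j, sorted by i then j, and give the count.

α = atan 0.35 = 19.29°;  2α = 38.58°
n_0 = (-0.9943, +0.1067)
n_1 = (-0.6937, -0.7202)
n_2 = (-0.1403, -0.9901)
n_3 = (+0.3520, -0.9360)
n_4 = (+0.9338, +0.3578)
n_5 = (-0.4333, +0.9013)
  (0,1): δ = 127.80°  ·
  (0,2): δ = 91.94°  ·
  (0,3): δ = 63.26°  ·
  (0,4): δ = 27.09°  ✓
  (0,5): δ = 121.80°  ·
  (1,2): δ = 144.14°  ·
  (1,3): δ = 115.46°  ·
  (1,4): δ = 25.11°  ✓
  (1,5): δ = 69.60°  ·
  (2,3): δ = 151.33°  ·
  (2,4): δ = 60.97°  ·
  (2,5): δ = 33.74°  ✓
  (3,4): δ = 89.64°  ·
  (3,5): δ = 5.07°  ✓
  (4,5): δ = 85.29°  ·
antipodal pairs: 4

count = 4; pairs: (0,4), (1,4), (2,5), (3,5)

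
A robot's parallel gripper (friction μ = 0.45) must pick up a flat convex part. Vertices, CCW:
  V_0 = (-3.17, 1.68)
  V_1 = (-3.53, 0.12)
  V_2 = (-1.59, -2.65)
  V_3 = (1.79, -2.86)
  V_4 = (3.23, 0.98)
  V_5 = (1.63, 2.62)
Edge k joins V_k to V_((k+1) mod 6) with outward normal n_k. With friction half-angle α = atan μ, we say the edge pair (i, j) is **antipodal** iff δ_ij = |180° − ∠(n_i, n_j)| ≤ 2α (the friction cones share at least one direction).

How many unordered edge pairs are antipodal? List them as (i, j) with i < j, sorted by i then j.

α = atan 0.45 = 24.23°;  2α = 48.46°
n_0 = (-0.9744, +0.2249)
n_1 = (-0.8191, -0.5737)
n_2 = (-0.0620, -0.9981)
n_3 = (+0.9363, -0.3511)
n_4 = (+0.7158, +0.6983)
n_5 = (-0.1922, +0.9814)
  (0,1): δ = 132.00°  ·
  (0,2): δ = 80.56°  ·
  (0,3): δ = 7.56°  ✓
  (0,4): δ = 57.29°  ·
  (0,5): δ = 114.07°  ·
  (1,2): δ = 128.56°  ·
  (1,3): δ = 55.56°  ·
  (1,4): δ = 9.29°  ✓
  (1,5): δ = 66.07°  ·
  (2,3): δ = 107.00°  ·
  (2,4): δ = 42.15°  ✓
  (2,5): δ = 14.64°  ✓
  (3,4): δ = 115.15°  ·
  (3,5): δ = 58.36°  ·
  (4,5): δ = 123.21°  ·
antipodal pairs: 4

count = 4; pairs: (0,3), (1,4), (2,4), (2,5)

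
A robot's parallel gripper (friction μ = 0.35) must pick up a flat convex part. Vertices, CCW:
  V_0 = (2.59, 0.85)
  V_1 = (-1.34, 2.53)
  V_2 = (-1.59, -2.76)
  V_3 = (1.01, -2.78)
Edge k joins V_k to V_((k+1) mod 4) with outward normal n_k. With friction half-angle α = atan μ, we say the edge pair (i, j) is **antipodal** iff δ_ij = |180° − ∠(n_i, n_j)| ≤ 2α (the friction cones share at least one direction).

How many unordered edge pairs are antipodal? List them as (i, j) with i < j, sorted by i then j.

α = atan 0.35 = 19.29°;  2α = 38.58°
n_0 = (+0.3931, +0.9195)
n_1 = (-0.9989, +0.0472)
n_2 = (-0.0077, -1.0000)
n_3 = (+0.9169, -0.3991)
  (0,1): δ = 69.56°  ·
  (0,2): δ = 22.71°  ✓
  (0,3): δ = 89.62°  ·
  (1,2): δ = 87.74°  ·
  (1,3): δ = 20.82°  ✓
  (2,3): δ = 113.08°  ·
antipodal pairs: 2

count = 2; pairs: (0,2), (1,3)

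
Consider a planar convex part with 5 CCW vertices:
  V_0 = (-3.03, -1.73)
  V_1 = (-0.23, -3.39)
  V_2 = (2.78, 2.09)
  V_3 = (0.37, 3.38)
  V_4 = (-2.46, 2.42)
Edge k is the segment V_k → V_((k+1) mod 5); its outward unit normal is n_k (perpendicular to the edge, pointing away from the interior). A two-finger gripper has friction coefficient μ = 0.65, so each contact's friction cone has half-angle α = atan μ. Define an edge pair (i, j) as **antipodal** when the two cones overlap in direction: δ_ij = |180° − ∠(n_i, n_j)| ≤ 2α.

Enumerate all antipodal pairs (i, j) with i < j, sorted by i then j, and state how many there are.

α = atan 0.65 = 33.02°;  2α = 66.05°
n_0 = (-0.5100, -0.8602)
n_1 = (+0.8765, -0.4814)
n_2 = (+0.4719, +0.8816)
n_3 = (-0.3212, +0.9470)
n_4 = (-0.9907, +0.1361)
  (0,1): δ = 88.12°  ·
  (0,2): δ = 2.50°  ✓
  (0,3): δ = 49.40°  ✓
  (0,4): δ = 112.84°  ·
  (1,2): δ = 89.38°  ·
  (1,3): δ = 42.48°  ✓
  (1,4): δ = 20.96°  ✓
  (2,3): δ = 133.10°  ·
  (2,4): δ = 69.66°  ·
  (3,4): δ = 116.56°  ·
antipodal pairs: 4

count = 4; pairs: (0,2), (0,3), (1,3), (1,4)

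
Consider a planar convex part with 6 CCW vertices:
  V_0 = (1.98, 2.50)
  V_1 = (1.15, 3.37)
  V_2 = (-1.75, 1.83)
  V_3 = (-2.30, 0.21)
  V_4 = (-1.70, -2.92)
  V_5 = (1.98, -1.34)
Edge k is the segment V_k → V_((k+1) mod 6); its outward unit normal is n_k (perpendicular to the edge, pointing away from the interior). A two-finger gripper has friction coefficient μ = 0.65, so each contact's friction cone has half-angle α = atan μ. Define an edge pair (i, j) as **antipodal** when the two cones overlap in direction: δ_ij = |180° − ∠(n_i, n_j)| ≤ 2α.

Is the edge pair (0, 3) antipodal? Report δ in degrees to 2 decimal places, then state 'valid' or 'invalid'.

α = atan 0.65 = 33.02°;  2α = 66.05°
edge 0: e_0 = (-0.83, +0.87);  n_0 = (+0.7235, +0.6903)
edge 3: e_3 = (+0.60, -3.13);  n_3 = (-0.9821, -0.1883)
∠(n_0, n_3) = 147.20°
δ = |180° − 147.20°| = 32.80°
32.80° ≤ 2α = 66.05°  →  valid

δ = 32.80°, valid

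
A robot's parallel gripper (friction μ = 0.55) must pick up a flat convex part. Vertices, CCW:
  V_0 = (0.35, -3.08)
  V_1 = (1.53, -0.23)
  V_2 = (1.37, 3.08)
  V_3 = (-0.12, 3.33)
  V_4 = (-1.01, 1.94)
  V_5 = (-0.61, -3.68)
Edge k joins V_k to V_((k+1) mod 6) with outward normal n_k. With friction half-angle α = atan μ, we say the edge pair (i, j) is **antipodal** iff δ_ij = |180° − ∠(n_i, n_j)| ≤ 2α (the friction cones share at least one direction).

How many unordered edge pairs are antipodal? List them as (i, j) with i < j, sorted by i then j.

count = 6; pairs: (0,3), (0,4), (1,3), (1,4), (2,5), (3,5)

α = atan 0.55 = 28.81°;  2α = 57.62°
n_0 = (+0.9239, -0.3825)
n_1 = (+0.9988, +0.0483)
n_2 = (+0.1655, +0.9862)
n_3 = (-0.8422, +0.5392)
n_4 = (-0.9975, -0.0710)
n_5 = (+0.5300, -0.8480)
  (0,1): δ = 154.74°  ·
  (0,2): δ = 77.03°  ·
  (0,3): δ = 10.14°  ✓
  (0,4): δ = 26.56°  ✓
  (0,5): δ = 144.50°  ·
  (1,2): δ = 102.29°  ·
  (1,3): δ = 35.40°  ✓
  (1,4): δ = 1.30°  ✓
  (1,5): δ = 119.24°  ·
  (2,3): δ = 113.11°  ·
  (2,4): δ = 76.40°  ·
  (2,5): δ = 41.53°  ✓
  (3,4): δ = 143.30°  ·
  (3,5): δ = 25.36°  ✓
  (4,5): δ = 62.07°  ·
antipodal pairs: 6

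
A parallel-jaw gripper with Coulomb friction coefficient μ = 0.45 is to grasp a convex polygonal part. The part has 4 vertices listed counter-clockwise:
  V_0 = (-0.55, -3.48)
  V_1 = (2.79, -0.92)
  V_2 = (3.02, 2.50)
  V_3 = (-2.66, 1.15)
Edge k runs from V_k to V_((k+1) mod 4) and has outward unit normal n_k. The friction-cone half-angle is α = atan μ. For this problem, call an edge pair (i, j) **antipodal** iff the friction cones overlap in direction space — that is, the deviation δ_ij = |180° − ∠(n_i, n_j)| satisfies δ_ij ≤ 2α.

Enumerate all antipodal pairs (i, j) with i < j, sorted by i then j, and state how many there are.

α = atan 0.45 = 24.23°;  2α = 48.46°
n_0 = (+0.6083, -0.7937)
n_1 = (+0.9977, -0.0671)
n_2 = (-0.2312, +0.9729)
n_3 = (-0.9100, -0.4147)
  (0,1): δ = 131.32°  ·
  (0,2): δ = 24.10°  ✓
  (0,3): δ = 77.03°  ·
  (1,2): δ = 72.78°  ·
  (1,3): δ = 28.35°  ✓
  (2,3): δ = 78.87°  ·
antipodal pairs: 2

count = 2; pairs: (0,2), (1,3)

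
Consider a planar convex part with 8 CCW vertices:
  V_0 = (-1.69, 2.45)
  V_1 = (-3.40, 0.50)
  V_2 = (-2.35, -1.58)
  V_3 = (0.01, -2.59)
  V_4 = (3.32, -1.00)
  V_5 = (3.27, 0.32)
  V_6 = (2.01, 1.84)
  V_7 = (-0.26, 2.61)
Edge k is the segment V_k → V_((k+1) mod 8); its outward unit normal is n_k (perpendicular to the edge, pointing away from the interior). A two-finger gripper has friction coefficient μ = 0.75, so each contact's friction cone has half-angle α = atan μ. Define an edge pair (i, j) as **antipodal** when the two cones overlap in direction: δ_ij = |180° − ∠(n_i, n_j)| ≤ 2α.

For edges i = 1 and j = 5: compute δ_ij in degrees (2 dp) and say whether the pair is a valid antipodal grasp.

δ = 12.87°, valid

α = atan 0.75 = 36.87°;  2α = 73.74°
edge 1: e_1 = (+1.05, -2.08);  n_1 = (-0.8927, -0.4506)
edge 5: e_5 = (-1.26, +1.52);  n_5 = (+0.7699, +0.6382)
∠(n_1, n_5) = 167.13°
δ = |180° − 167.13°| = 12.87°
12.87° ≤ 2α = 73.74°  →  valid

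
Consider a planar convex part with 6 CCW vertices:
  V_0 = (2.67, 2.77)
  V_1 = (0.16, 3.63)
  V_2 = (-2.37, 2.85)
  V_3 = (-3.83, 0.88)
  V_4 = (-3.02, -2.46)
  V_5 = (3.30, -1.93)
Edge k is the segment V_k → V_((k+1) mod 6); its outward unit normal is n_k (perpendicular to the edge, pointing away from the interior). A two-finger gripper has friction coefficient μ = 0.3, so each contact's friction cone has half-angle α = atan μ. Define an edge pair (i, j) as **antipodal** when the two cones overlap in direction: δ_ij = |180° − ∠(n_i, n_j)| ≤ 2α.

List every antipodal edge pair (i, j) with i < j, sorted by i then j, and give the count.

count = 3; pairs: (0,4), (1,4), (3,5)

α = atan 0.3 = 16.70°;  2α = 33.40°
n_0 = (+0.3241, +0.9460)
n_1 = (-0.2946, +0.9556)
n_2 = (-0.8034, +0.5954)
n_3 = (-0.9718, -0.2357)
n_4 = (+0.0836, -0.9965)
n_5 = (+0.9911, +0.1329)
  (0,1): δ = 143.95°  ·
  (0,2): δ = 107.63°  ·
  (0,3): δ = 57.46°  ·
  (0,4): δ = 23.71°  ✓
  (0,5): δ = 116.55°  ·
  (1,2): δ = 143.68°  ·
  (1,3): δ = 93.50°  ·
  (1,4): δ = 12.34°  ✓
  (1,5): δ = 80.50°  ·
  (2,3): δ = 129.83°  ·
  (2,4): δ = 48.66°  ·
  (2,5): δ = 44.18°  ·
  (3,4): δ = 98.84°  ·
  (3,5): δ = 6.00°  ✓
  (4,5): δ = 87.16°  ·
antipodal pairs: 3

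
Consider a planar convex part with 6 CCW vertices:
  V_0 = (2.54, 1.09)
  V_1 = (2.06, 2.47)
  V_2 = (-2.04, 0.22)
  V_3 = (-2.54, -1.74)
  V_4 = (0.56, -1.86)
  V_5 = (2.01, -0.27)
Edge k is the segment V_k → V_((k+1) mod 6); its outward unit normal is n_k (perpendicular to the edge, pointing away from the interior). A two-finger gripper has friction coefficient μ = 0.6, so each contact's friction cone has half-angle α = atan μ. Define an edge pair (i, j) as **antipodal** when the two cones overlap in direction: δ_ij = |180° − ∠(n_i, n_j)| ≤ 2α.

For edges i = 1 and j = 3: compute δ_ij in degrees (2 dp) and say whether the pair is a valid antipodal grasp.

δ = 30.97°, valid

α = atan 0.6 = 30.96°;  2α = 61.93°
edge 1: e_1 = (-4.10, -2.25);  n_1 = (-0.4811, +0.8767)
edge 3: e_3 = (+3.10, -0.12);  n_3 = (-0.0387, -0.9993)
∠(n_1, n_3) = 149.03°
δ = |180° − 149.03°| = 30.97°
30.97° ≤ 2α = 61.93°  →  valid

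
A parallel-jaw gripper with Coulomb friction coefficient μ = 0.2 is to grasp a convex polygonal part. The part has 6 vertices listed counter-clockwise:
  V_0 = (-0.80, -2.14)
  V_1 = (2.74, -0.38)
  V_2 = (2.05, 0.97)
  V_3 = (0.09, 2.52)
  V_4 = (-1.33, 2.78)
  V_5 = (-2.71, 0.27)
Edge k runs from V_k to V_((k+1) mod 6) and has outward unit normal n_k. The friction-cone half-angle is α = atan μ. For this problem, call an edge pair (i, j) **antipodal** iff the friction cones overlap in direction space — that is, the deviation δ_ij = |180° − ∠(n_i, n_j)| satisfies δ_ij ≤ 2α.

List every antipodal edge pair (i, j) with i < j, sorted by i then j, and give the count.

count = 2; pairs: (1,5), (2,5)

α = atan 0.2 = 11.31°;  2α = 22.62°
n_0 = (+0.4452, -0.8954)
n_1 = (+0.8904, +0.4551)
n_2 = (+0.6203, +0.7844)
n_3 = (+0.1801, +0.9836)
n_4 = (-0.8763, +0.4818)
n_5 = (-0.7837, -0.6211)
  (0,1): δ = 89.36°  ·
  (0,2): δ = 64.77°  ·
  (0,3): δ = 36.81°  ·
  (0,4): δ = 34.76°  ·
  (0,5): δ = 101.96°  ·
  (1,2): δ = 155.41°  ·
  (1,3): δ = 127.45°  ·
  (1,4): δ = 55.87°  ·
  (1,5): δ = 11.33°  ✓
  (2,3): δ = 152.04°  ·
  (2,4): δ = 80.46°  ·
  (2,5): δ = 13.26°  ✓
  (3,4): δ = 108.43°  ·
  (3,5): δ = 41.23°  ·
  (4,5): δ = 112.80°  ·
antipodal pairs: 2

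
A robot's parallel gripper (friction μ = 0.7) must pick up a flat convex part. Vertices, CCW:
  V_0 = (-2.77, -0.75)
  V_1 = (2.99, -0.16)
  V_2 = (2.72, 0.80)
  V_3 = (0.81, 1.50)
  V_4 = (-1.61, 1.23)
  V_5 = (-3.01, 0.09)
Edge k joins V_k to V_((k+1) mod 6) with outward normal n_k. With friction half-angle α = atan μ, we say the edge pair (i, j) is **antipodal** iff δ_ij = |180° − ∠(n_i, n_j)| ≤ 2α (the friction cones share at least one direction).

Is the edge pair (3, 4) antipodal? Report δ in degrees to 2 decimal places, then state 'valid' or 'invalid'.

δ = 147.21°, invalid

α = atan 0.7 = 34.99°;  2α = 69.98°
edge 3: e_3 = (-2.42, -0.27);  n_3 = (-0.1109, +0.9938)
edge 4: e_4 = (-1.40, -1.14);  n_4 = (-0.6314, +0.7754)
∠(n_3, n_4) = 32.79°
δ = |180° − 32.79°| = 147.21°
147.21° > 2α = 69.98°  →  invalid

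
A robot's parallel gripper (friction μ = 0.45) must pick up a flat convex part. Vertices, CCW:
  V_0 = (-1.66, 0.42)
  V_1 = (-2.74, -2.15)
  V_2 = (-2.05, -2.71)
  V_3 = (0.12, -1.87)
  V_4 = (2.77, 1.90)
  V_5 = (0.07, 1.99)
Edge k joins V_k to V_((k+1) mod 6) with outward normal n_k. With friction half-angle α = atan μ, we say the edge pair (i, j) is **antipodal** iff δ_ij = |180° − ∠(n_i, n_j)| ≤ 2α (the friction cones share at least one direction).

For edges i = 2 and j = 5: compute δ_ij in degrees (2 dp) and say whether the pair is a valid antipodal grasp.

α = atan 0.45 = 24.23°;  2α = 48.46°
edge 2: e_2 = (+2.17, +0.84);  n_2 = (+0.3610, -0.9326)
edge 5: e_5 = (-1.73, -1.57);  n_5 = (-0.6720, +0.7405)
∠(n_2, n_5) = 158.94°
δ = |180° − 158.94°| = 21.06°
21.06° ≤ 2α = 48.46°  →  valid

δ = 21.06°, valid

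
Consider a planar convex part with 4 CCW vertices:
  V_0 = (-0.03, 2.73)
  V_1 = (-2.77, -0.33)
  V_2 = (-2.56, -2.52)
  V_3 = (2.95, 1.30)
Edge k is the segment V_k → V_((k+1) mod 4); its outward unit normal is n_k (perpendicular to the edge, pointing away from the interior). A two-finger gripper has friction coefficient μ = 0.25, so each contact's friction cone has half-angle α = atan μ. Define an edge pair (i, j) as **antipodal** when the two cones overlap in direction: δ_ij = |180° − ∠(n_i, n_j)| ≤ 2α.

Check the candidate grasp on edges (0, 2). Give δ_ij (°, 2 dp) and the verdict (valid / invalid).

δ = 13.42°, valid

α = atan 0.25 = 14.04°;  2α = 28.07°
edge 0: e_0 = (-2.74, -3.06);  n_0 = (-0.7450, +0.6671)
edge 2: e_2 = (+5.51, +3.82);  n_2 = (+0.5698, -0.8218)
∠(n_0, n_2) = 166.58°
δ = |180° − 166.58°| = 13.42°
13.42° ≤ 2α = 28.07°  →  valid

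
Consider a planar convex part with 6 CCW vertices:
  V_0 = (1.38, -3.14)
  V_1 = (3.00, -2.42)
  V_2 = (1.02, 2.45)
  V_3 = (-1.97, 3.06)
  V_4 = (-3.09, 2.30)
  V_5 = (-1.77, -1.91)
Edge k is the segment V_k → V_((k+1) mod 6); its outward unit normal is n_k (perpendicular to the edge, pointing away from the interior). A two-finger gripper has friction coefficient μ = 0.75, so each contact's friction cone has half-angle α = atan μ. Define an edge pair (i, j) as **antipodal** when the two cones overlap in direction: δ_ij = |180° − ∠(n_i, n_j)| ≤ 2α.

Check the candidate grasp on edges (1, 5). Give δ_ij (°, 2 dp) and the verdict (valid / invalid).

δ = 46.55°, valid

α = atan 0.75 = 36.87°;  2α = 73.74°
edge 1: e_1 = (-1.98, +4.87);  n_1 = (+0.9264, +0.3766)
edge 5: e_5 = (+3.15, -1.23);  n_5 = (-0.3637, -0.9315)
∠(n_1, n_5) = 133.45°
δ = |180° − 133.45°| = 46.55°
46.55° ≤ 2α = 73.74°  →  valid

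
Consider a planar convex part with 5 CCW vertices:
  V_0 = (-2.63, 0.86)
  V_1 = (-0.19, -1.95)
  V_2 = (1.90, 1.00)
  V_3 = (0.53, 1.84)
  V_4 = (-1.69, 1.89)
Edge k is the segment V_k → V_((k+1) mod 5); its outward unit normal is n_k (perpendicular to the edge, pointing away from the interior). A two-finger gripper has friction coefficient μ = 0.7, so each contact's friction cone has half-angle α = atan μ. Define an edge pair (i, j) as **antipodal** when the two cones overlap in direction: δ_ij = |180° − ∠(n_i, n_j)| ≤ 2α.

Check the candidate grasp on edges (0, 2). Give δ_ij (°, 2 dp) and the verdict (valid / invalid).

δ = 17.52°, valid

α = atan 0.7 = 34.99°;  2α = 69.98°
edge 0: e_0 = (+2.44, -2.81);  n_0 = (-0.7551, -0.6556)
edge 2: e_2 = (-1.37, +0.84);  n_2 = (+0.5227, +0.8525)
∠(n_0, n_2) = 162.48°
δ = |180° − 162.48°| = 17.52°
17.52° ≤ 2α = 69.98°  →  valid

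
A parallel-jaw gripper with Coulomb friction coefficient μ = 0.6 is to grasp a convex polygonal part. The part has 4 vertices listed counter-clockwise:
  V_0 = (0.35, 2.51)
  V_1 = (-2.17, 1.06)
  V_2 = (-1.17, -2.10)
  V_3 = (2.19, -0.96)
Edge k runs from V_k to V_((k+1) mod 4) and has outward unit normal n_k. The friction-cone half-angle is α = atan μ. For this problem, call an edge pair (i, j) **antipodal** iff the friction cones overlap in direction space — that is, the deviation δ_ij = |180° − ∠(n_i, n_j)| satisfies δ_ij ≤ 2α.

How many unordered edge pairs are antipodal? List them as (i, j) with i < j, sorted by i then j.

α = atan 0.6 = 30.96°;  2α = 61.93°
n_0 = (-0.4987, +0.8668)
n_1 = (-0.9534, -0.3017)
n_2 = (+0.3213, -0.9470)
n_3 = (+0.8835, +0.4685)
  (0,1): δ = 102.36°  ·
  (0,2): δ = 11.17°  ✓
  (0,3): δ = 88.02°  ·
  (1,2): δ = 88.82°  ·
  (1,3): δ = 10.37°  ✓
  (2,3): δ = 80.81°  ·
antipodal pairs: 2

count = 2; pairs: (0,2), (1,3)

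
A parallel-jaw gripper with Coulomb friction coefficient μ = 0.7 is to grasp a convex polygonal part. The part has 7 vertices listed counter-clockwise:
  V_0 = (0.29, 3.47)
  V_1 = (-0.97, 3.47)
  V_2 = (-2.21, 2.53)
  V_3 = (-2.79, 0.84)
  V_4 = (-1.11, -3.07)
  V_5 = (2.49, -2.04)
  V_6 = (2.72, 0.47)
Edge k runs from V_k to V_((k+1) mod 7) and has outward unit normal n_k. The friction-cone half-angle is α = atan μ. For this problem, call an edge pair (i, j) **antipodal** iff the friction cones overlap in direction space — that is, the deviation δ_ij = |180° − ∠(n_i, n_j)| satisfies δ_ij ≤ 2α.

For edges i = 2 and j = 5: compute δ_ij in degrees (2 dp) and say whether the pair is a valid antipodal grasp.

α = atan 0.7 = 34.99°;  2α = 69.98°
edge 2: e_2 = (-0.58, -1.69);  n_2 = (-0.9458, +0.3246)
edge 5: e_5 = (+0.23, +2.51);  n_5 = (+0.9958, -0.0913)
∠(n_2, n_5) = 166.29°
δ = |180° − 166.29°| = 13.71°
13.71° ≤ 2α = 69.98°  →  valid

δ = 13.71°, valid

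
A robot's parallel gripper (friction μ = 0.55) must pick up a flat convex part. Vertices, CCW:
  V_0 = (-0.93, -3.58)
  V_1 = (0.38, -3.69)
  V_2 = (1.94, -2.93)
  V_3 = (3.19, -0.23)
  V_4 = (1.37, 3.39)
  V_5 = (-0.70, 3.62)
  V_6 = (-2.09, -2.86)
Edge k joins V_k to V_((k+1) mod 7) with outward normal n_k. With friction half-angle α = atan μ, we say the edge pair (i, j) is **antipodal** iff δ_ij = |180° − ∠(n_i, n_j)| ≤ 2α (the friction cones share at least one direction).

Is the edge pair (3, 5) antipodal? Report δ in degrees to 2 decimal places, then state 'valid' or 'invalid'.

δ = 38.80°, valid

α = atan 0.55 = 28.81°;  2α = 57.62°
edge 3: e_3 = (-1.82, +3.62);  n_3 = (+0.8934, +0.4492)
edge 5: e_5 = (-1.39, -6.48);  n_5 = (-0.9778, +0.2097)
∠(n_3, n_5) = 141.20°
δ = |180° − 141.20°| = 38.80°
38.80° ≤ 2α = 57.62°  →  valid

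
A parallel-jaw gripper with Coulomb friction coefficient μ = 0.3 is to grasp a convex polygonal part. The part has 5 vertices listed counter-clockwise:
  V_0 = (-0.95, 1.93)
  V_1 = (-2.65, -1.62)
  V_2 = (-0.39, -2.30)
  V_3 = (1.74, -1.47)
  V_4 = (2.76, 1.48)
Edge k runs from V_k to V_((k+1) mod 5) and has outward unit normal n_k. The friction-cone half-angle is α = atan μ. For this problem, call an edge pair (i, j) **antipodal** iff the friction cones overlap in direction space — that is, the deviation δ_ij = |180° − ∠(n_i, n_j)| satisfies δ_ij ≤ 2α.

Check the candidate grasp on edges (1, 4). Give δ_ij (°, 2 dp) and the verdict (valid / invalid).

α = atan 0.3 = 16.70°;  2α = 33.40°
edge 1: e_1 = (+2.26, -0.68);  n_1 = (-0.2881, -0.9576)
edge 4: e_4 = (-3.71, +0.45);  n_4 = (+0.1204, +0.9927)
∠(n_1, n_4) = 170.17°
δ = |180° − 170.17°| = 9.83°
9.83° ≤ 2α = 33.40°  →  valid

δ = 9.83°, valid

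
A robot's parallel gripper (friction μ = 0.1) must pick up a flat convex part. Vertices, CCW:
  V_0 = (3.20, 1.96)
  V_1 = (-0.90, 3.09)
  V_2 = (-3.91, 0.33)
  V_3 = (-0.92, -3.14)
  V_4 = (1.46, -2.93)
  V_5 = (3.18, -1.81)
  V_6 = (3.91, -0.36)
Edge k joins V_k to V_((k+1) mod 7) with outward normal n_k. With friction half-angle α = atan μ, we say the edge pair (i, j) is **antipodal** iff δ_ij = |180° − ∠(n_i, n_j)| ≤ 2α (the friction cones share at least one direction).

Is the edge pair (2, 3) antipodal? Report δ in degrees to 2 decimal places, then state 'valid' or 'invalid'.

α = atan 0.1 = 5.71°;  2α = 11.42°
edge 2: e_2 = (+2.99, -3.47);  n_2 = (-0.7576, -0.6528)
edge 3: e_3 = (+2.38, +0.21);  n_3 = (+0.0879, -0.9961)
∠(n_2, n_3) = 54.29°
δ = |180° − 54.29°| = 125.71°
125.71° > 2α = 11.42°  →  invalid

δ = 125.71°, invalid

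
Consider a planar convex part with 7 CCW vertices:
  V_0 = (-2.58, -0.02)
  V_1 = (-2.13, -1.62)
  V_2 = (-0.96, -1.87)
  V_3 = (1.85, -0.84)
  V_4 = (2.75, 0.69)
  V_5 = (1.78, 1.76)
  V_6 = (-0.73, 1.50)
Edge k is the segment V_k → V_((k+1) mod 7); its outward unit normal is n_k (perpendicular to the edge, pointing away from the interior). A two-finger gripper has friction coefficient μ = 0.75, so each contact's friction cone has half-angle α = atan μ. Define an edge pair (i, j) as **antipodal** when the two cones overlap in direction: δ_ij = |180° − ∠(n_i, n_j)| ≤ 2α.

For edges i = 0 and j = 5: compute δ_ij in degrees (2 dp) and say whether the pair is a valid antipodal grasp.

α = atan 0.75 = 36.87°;  2α = 73.74°
edge 0: e_0 = (+0.45, -1.60);  n_0 = (-0.9627, -0.2707)
edge 5: e_5 = (-2.51, -0.26);  n_5 = (-0.1030, +0.9947)
∠(n_0, n_5) = 99.79°
δ = |180° − 99.79°| = 80.21°
80.21° > 2α = 73.74°  →  invalid

δ = 80.21°, invalid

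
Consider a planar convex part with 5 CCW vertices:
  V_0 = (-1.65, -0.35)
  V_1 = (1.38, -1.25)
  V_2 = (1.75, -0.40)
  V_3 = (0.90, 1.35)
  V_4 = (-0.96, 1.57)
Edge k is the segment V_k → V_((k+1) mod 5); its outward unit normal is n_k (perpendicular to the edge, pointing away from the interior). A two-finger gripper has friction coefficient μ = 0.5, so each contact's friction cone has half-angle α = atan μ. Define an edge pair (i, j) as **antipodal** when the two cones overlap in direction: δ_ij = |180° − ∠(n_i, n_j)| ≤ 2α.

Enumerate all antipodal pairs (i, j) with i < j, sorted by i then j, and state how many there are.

count = 4; pairs: (0,2), (0,3), (1,4), (2,4)

α = atan 0.5 = 26.57°;  2α = 53.13°
n_0 = (-0.2847, -0.9586)
n_1 = (+0.9169, -0.3991)
n_2 = (+0.8995, +0.4369)
n_3 = (+0.1175, +0.9931)
n_4 = (-0.9411, +0.3382)
  (0,1): δ = 96.98°  ·
  (0,2): δ = 47.55°  ✓
  (0,3): δ = 9.80°  ✓
  (0,4): δ = 86.78°  ·
  (1,2): δ = 130.57°  ·
  (1,3): δ = 73.22°  ·
  (1,4): δ = 3.76°  ✓
  (2,3): δ = 122.65°  ·
  (2,4): δ = 45.67°  ✓
  (3,4): δ = 103.02°  ·
antipodal pairs: 4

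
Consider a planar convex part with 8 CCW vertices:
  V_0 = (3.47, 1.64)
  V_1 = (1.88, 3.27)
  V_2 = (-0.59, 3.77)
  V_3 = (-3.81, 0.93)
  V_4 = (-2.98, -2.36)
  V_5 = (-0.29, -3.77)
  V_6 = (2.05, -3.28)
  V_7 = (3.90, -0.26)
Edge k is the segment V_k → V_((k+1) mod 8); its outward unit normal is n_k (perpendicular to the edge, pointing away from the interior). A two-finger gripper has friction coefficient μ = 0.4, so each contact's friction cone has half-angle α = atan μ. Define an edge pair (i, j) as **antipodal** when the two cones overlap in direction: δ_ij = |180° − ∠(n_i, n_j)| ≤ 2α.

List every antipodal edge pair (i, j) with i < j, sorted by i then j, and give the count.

α = atan 0.4 = 21.80°;  2α = 43.60°
n_0 = (+0.7158, +0.6983)
n_1 = (+0.1984, +0.9801)
n_2 = (-0.6615, +0.7500)
n_3 = (-0.9696, -0.2446)
n_4 = (-0.4643, -0.8857)
n_5 = (+0.2050, -0.9788)
n_6 = (+0.8527, -0.5224)
n_7 = (+0.9753, +0.2207)
  (0,1): δ = 145.73°  ·
  (0,2): δ = 92.88°  ·
  (0,3): δ = 30.13°  ✓
  (0,4): δ = 18.05°  ✓
  (0,5): δ = 57.54°  ·
  (0,6): δ = 104.22°  ·
  (0,7): δ = 148.46°  ·
  (1,2): δ = 127.14°  ·
  (1,3): δ = 64.40°  ·
  (1,4): δ = 16.22°  ✓
  (1,5): δ = 23.27°  ✓
  (1,6): δ = 69.95°  ·
  (1,7): δ = 114.20°  ·
  (2,3): δ = 117.25°  ·
  (2,4): δ = 69.07°  ·
  (2,5): δ = 29.58°  ✓
  (2,6): δ = 17.10°  ✓
  (2,7): δ = 61.34°  ·
  (3,4): δ = 131.82°  ·
  (3,5): δ = 92.33°  ·
  (3,6): δ = 45.65°  ·
  (3,7): δ = 1.41°  ✓
  (4,5): δ = 140.51°  ·
  (4,6): δ = 93.83°  ·
  (4,7): δ = 49.59°  ·
  (5,6): δ = 133.32°  ·
  (5,7): δ = 89.07°  ·
  (6,7): δ = 135.76°  ·
antipodal pairs: 7

count = 7; pairs: (0,3), (0,4), (1,4), (1,5), (2,5), (2,6), (3,7)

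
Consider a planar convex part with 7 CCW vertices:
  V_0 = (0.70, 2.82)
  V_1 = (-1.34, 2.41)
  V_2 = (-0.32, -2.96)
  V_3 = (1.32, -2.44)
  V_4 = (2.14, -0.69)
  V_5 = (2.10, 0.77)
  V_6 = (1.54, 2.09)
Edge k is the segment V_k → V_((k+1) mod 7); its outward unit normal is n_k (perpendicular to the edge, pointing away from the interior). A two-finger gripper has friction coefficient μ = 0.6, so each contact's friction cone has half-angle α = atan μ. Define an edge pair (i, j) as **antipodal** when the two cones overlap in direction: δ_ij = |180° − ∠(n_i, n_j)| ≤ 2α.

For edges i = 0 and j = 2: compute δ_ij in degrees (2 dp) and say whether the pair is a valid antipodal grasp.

δ = 6.23°, valid

α = atan 0.6 = 30.96°;  2α = 61.93°
edge 0: e_0 = (-2.04, -0.41);  n_0 = (-0.1970, +0.9804)
edge 2: e_2 = (+1.64, +0.52);  n_2 = (+0.3022, -0.9532)
∠(n_0, n_2) = 173.77°
δ = |180° − 173.77°| = 6.23°
6.23° ≤ 2α = 61.93°  →  valid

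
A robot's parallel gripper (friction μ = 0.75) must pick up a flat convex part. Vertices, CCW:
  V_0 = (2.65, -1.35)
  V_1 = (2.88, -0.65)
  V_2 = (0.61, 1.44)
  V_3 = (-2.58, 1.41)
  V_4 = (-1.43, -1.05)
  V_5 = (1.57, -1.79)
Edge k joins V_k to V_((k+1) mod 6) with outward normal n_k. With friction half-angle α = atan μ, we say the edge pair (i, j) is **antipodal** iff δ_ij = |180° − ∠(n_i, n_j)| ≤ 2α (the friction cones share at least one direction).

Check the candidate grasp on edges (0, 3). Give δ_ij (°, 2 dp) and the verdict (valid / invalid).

α = atan 0.75 = 36.87°;  2α = 73.74°
edge 0: e_0 = (+0.23, +0.70);  n_0 = (+0.9500, -0.3122)
edge 3: e_3 = (+1.15, -2.46);  n_3 = (-0.9059, -0.4235)
∠(n_0, n_3) = 136.76°
δ = |180° − 136.76°| = 43.24°
43.24° ≤ 2α = 73.74°  →  valid

δ = 43.24°, valid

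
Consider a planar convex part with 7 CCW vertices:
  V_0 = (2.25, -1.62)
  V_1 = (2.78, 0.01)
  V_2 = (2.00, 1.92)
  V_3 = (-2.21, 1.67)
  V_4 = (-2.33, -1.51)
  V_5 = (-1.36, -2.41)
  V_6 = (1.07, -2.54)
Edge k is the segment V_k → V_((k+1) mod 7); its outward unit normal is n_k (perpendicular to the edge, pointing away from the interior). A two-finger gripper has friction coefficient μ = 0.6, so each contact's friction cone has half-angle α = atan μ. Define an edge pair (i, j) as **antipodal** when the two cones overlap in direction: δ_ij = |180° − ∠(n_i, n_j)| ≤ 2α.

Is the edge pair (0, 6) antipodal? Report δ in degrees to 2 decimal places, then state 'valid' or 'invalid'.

δ = 145.95°, invalid

α = atan 0.6 = 30.96°;  2α = 61.93°
edge 0: e_0 = (+0.53, +1.63);  n_0 = (+0.9510, -0.3092)
edge 6: e_6 = (+1.18, +0.92);  n_6 = (+0.6149, -0.7886)
∠(n_0, n_6) = 34.05°
δ = |180° − 34.05°| = 145.95°
145.95° > 2α = 61.93°  →  invalid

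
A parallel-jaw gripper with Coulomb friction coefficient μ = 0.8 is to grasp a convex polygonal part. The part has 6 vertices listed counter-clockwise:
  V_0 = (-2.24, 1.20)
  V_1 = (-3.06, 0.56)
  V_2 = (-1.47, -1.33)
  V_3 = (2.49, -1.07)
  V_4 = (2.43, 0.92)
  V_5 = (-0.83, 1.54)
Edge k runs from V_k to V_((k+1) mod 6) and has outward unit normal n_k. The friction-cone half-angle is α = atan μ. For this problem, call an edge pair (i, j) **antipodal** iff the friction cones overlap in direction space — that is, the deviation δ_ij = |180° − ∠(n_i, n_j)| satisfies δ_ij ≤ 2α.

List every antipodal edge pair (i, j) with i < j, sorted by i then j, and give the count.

α = atan 0.8 = 38.66°;  2α = 77.32°
n_0 = (-0.6153, +0.7883)
n_1 = (-0.7652, -0.6438)
n_2 = (+0.0655, -0.9979)
n_3 = (+0.9995, +0.0301)
n_4 = (+0.1868, +0.9824)
n_5 = (-0.2344, +0.9721)
  (0,1): δ = 87.90°  ·
  (0,2): δ = 34.22°  ✓
  (0,3): δ = 53.76°  ✓
  (0,4): δ = 131.26°  ·
  (0,5): δ = 155.59°  ·
  (1,2): δ = 126.32°  ·
  (1,3): δ = 38.35°  ✓
  (1,4): δ = 39.16°  ✓
  (1,5): δ = 63.48°  ✓
  (2,3): δ = 92.03°  ·
  (2,4): δ = 14.52°  ✓
  (2,5): δ = 9.80°  ✓
  (3,4): δ = 102.50°  ·
  (3,5): δ = 78.17°  ·
  (4,5): δ = 155.67°  ·
antipodal pairs: 7

count = 7; pairs: (0,2), (0,3), (1,3), (1,4), (1,5), (2,4), (2,5)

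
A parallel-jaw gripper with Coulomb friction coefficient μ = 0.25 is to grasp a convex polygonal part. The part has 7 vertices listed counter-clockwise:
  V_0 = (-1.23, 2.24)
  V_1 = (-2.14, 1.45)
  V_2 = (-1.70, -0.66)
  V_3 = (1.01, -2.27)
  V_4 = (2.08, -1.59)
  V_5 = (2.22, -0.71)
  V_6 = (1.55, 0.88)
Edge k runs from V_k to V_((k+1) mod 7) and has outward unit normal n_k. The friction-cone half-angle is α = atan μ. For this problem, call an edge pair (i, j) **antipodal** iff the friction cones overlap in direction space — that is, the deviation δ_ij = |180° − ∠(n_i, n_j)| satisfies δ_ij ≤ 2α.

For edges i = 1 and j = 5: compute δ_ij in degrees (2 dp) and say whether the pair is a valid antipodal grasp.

δ = 11.07°, valid

α = atan 0.25 = 14.04°;  2α = 28.07°
edge 1: e_1 = (+0.44, -2.11);  n_1 = (-0.9789, -0.2041)
edge 5: e_5 = (-0.67, +1.59);  n_5 = (+0.9215, +0.3883)
∠(n_1, n_5) = 168.93°
δ = |180° − 168.93°| = 11.07°
11.07° ≤ 2α = 28.07°  →  valid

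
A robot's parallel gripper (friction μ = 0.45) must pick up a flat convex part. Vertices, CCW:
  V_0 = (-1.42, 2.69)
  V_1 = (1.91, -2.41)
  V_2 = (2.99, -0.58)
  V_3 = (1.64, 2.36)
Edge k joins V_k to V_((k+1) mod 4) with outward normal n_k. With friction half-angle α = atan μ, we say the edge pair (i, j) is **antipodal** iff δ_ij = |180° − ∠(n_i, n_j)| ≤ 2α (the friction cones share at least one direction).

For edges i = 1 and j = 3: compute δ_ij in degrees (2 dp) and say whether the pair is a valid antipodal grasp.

α = atan 0.45 = 24.23°;  2α = 48.46°
edge 1: e_1 = (+1.08, +1.83);  n_1 = (+0.8612, -0.5083)
edge 3: e_3 = (-3.06, +0.33);  n_3 = (+0.1072, +0.9942)
∠(n_1, n_3) = 114.39°
δ = |180° − 114.39°| = 65.61°
65.61° > 2α = 48.46°  →  invalid

δ = 65.61°, invalid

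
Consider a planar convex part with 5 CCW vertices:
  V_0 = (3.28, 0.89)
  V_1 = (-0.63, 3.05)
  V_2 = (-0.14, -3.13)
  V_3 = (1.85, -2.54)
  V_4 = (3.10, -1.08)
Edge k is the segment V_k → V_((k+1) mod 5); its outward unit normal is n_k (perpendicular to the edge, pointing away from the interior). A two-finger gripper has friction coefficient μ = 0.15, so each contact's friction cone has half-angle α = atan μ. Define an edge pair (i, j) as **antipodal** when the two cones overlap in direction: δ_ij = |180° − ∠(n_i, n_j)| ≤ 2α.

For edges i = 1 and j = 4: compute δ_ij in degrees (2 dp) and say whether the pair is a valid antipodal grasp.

α = atan 0.15 = 8.53°;  2α = 17.06°
edge 1: e_1 = (+0.49, -6.18);  n_1 = (-0.9969, -0.0790)
edge 4: e_4 = (+0.18, +1.97);  n_4 = (+0.9959, -0.0910)
∠(n_1, n_4) = 170.25°
δ = |180° − 170.25°| = 9.75°
9.75° ≤ 2α = 17.06°  →  valid

δ = 9.75°, valid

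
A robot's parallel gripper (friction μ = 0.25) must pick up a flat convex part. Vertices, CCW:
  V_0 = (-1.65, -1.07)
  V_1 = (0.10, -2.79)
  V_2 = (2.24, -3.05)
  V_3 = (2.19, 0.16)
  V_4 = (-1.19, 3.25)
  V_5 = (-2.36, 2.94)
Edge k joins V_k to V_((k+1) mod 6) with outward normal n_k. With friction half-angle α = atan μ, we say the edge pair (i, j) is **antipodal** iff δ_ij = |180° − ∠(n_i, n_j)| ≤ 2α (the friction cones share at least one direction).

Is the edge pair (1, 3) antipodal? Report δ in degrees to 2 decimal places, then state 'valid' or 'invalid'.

α = atan 0.25 = 14.04°;  2α = 28.07°
edge 1: e_1 = (+2.14, -0.26);  n_1 = (-0.1206, -0.9927)
edge 3: e_3 = (-3.38, +3.09);  n_3 = (+0.6747, +0.7381)
∠(n_1, n_3) = 144.49°
δ = |180° − 144.49°| = 35.51°
35.51° > 2α = 28.07°  →  invalid

δ = 35.51°, invalid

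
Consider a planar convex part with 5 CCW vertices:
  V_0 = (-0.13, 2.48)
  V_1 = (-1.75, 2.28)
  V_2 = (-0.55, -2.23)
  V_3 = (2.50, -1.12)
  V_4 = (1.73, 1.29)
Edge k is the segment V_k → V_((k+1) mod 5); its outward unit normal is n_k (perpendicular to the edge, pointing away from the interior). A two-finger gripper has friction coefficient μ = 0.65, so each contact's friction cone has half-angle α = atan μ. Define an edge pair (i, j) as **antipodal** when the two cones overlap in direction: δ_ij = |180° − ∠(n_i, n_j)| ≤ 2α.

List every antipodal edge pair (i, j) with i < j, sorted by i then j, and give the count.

count = 4; pairs: (0,2), (1,3), (1,4), (2,4)

α = atan 0.65 = 33.02°;  2α = 66.05°
n_0 = (-0.1225, +0.9925)
n_1 = (-0.9664, -0.2571)
n_2 = (+0.3420, -0.9397)
n_3 = (+0.9526, +0.3043)
n_4 = (+0.5389, +0.8424)
  (0,1): δ = 82.14°  ·
  (0,2): δ = 12.96°  ✓
  (0,3): δ = 100.68°  ·
  (0,4): δ = 140.35°  ·
  (1,2): δ = 84.90°  ·
  (1,3): δ = 2.82°  ✓
  (1,4): δ = 42.49°  ✓
  (2,3): δ = 92.28°  ·
  (2,4): δ = 52.61°  ✓
  (3,4): δ = 140.33°  ·
antipodal pairs: 4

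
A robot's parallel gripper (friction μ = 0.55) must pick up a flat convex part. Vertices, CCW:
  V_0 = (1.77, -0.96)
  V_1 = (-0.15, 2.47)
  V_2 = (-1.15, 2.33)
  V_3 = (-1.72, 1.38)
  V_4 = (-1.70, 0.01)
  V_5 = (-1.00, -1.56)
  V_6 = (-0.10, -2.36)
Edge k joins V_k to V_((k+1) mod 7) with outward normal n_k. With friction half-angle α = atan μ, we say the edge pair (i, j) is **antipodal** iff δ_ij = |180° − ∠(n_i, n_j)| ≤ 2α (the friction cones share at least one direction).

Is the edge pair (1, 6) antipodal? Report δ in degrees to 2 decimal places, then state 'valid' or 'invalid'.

α = atan 0.55 = 28.81°;  2α = 57.62°
edge 1: e_1 = (-1.00, -0.14);  n_1 = (-0.1386, +0.9903)
edge 6: e_6 = (+1.87, +1.40);  n_6 = (+0.5993, -0.8005)
∠(n_1, n_6) = 151.15°
δ = |180° − 151.15°| = 28.85°
28.85° ≤ 2α = 57.62°  →  valid

δ = 28.85°, valid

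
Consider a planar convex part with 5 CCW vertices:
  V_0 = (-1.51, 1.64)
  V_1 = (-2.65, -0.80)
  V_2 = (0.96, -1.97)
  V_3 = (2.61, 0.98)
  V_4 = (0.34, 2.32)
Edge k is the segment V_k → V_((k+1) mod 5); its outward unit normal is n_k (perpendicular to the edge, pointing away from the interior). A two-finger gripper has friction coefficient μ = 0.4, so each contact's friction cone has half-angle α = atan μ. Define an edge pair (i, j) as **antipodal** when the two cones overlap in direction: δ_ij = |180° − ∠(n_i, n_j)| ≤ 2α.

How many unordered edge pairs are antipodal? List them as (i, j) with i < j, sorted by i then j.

α = atan 0.4 = 21.80°;  2α = 43.60°
n_0 = (-0.9060, +0.4233)
n_1 = (-0.3083, -0.9513)
n_2 = (+0.8728, -0.4882)
n_3 = (+0.5083, +0.8612)
n_4 = (-0.3450, +0.9386)
  (0,1): δ = 82.91°  ·
  (0,2): δ = 4.18°  ✓
  (0,3): δ = 84.49°  ·
  (0,4): δ = 135.22°  ·
  (1,2): δ = 101.26°  ·
  (1,3): δ = 12.60°  ✓
  (1,4): δ = 38.14°  ✓
  (2,3): δ = 91.33°  ·
  (2,4): δ = 40.60°  ✓
  (3,4): δ = 129.26°  ·
antipodal pairs: 4

count = 4; pairs: (0,2), (1,3), (1,4), (2,4)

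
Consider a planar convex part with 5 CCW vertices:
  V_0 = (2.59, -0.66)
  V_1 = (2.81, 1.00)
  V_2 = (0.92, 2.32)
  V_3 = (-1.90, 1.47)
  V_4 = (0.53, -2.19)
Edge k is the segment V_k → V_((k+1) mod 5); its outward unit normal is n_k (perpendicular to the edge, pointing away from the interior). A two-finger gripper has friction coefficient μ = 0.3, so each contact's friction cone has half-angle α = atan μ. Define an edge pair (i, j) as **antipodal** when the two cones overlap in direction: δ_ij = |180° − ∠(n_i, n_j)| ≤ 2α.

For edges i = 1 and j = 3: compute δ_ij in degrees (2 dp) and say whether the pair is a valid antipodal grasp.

α = atan 0.3 = 16.70°;  2α = 33.40°
edge 1: e_1 = (-1.89, +1.32);  n_1 = (+0.5726, +0.8198)
edge 3: e_3 = (+2.43, -3.66);  n_3 = (-0.8331, -0.5531)
∠(n_1, n_3) = 158.51°
δ = |180° − 158.51°| = 21.49°
21.49° ≤ 2α = 33.40°  →  valid

δ = 21.49°, valid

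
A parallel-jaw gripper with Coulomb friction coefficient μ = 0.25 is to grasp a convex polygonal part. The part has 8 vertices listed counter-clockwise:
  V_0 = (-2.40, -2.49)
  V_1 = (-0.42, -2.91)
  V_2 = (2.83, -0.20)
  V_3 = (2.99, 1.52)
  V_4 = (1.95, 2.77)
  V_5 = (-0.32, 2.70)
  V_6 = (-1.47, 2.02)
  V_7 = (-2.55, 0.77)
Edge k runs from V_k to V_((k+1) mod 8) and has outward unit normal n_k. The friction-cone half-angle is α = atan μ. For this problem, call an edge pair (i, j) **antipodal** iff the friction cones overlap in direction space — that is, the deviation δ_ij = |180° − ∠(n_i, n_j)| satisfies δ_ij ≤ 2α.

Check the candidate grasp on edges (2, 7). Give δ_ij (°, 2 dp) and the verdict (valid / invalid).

δ = 7.95°, valid

α = atan 0.25 = 14.04°;  2α = 28.07°
edge 2: e_2 = (+0.16, +1.72);  n_2 = (+0.9957, -0.0926)
edge 7: e_7 = (+0.15, -3.26);  n_7 = (-0.9989, -0.0460)
∠(n_2, n_7) = 172.05°
δ = |180° − 172.05°| = 7.95°
7.95° ≤ 2α = 28.07°  →  valid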